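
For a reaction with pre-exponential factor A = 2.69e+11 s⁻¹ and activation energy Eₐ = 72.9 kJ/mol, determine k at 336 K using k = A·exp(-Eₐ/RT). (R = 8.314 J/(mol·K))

1.25e+00 s⁻¹

Step 1: Use the Arrhenius equation: k = A × exp(-Eₐ/RT)
Step 2: Convert Eₐ to J/mol: 72.9 kJ/mol = 72900 J/mol
Step 3: Calculate the exponent: -Eₐ/(RT) = -72900/(8.314 × 336) = -26.09626
Step 4: k = 2.69e+11 × exp(-26.09626)
Step 5: k = 2.69e+11 × 4.64022e-12 = 1.2482e+00 s⁻¹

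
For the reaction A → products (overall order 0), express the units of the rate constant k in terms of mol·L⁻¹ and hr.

mol·L⁻¹·hr⁻¹

Step 1: For overall order n, rate = k × (concentration)^n.
Step 2: Rate has units mol·L⁻¹·hr⁻¹; concentration term has units (mol·L⁻¹)^0.
Step 3: k = rate / (concentration)^n, so units of k = (mol·L⁻¹)^(1-0)·hr⁻¹ = mol·L⁻¹·hr⁻¹.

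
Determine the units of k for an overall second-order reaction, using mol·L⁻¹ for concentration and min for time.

(mol·L⁻¹)⁻¹·min⁻¹

Step 1: For overall order n, rate = k × (concentration)^n.
Step 2: Rate has units mol·L⁻¹·min⁻¹; concentration term has units (mol·L⁻¹)^2.
Step 3: k = rate / (concentration)^n, so units of k = (mol·L⁻¹)^(1-2)·min⁻¹ = (mol·L⁻¹)⁻¹·min⁻¹.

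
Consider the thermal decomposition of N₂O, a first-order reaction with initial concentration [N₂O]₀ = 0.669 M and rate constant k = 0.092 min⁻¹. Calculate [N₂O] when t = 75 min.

0.0006742 M

Step 1: For a first-order reaction: [N₂O] = [N₂O]₀ × e^(-kt)
Step 2: [N₂O] = 0.669 × e^(-0.092 × 75)
Step 3: [N₂O] = 0.669 × e^(-6.9)
Step 4: [N₂O] = 0.669 × 0.00100779 = 0.0006742 M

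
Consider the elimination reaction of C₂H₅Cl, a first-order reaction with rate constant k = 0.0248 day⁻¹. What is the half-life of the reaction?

27.95 day

Step 1: For a first-order reaction, t₁/₂ = ln(2)/k
Step 2: t₁/₂ = ln(2)/0.0248
Step 3: t₁/₂ = 0.6931/0.0248 = 27.95 day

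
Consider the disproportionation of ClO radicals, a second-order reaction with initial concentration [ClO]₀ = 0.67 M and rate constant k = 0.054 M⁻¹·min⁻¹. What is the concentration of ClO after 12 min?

0.4672 M

Step 1: For a second-order reaction: 1/[ClO] = 1/[ClO]₀ + kt
Step 2: 1/[ClO] = 1/0.67 + 0.054 × 12
Step 3: 1/[ClO] = 1.493 + 0.648 = 2.141
Step 4: [ClO] = 1/2.141 = 0.4672 M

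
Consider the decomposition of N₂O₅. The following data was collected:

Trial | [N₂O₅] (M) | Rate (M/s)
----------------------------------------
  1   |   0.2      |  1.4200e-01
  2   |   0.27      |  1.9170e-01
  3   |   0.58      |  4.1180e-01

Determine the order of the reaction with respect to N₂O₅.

first order (1)

Step 1: Compare trials to find order n where rate₂/rate₁ = ([N₂O₅]₂/[N₂O₅]₁)^n
Step 2: rate₂/rate₁ = 1.9170e-01/1.4200e-01 = 1.35
Step 3: [N₂O₅]₂/[N₂O₅]₁ = 0.27/0.2 = 1.35
Step 4: n = ln(1.35)/ln(1.35) = 1.00 ≈ 1
Step 5: The reaction is first order in N₂O₅.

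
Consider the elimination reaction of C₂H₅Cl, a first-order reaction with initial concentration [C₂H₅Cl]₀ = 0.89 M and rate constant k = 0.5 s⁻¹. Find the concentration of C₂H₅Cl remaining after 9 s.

0.009887 M

Step 1: For a first-order reaction: [C₂H₅Cl] = [C₂H₅Cl]₀ × e^(-kt)
Step 2: [C₂H₅Cl] = 0.89 × e^(-0.5 × 9)
Step 3: [C₂H₅Cl] = 0.89 × e^(-4.5)
Step 4: [C₂H₅Cl] = 0.89 × 0.011109 = 0.009887 M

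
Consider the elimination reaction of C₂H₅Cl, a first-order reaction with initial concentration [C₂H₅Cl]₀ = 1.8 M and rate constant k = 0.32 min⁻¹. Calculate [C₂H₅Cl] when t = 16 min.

0.01076 M

Step 1: For a first-order reaction: [C₂H₅Cl] = [C₂H₅Cl]₀ × e^(-kt)
Step 2: [C₂H₅Cl] = 1.8 × e^(-0.32 × 16)
Step 3: [C₂H₅Cl] = 1.8 × e^(-5.12)
Step 4: [C₂H₅Cl] = 1.8 × 0.00597602 = 0.01076 M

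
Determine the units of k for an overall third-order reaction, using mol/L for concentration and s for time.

(mol/L)⁻²·s⁻¹

Step 1: For overall order n, rate = k × (concentration)^n.
Step 2: Rate has units mol/L·s⁻¹; concentration term has units (mol/L)^3.
Step 3: k = rate / (concentration)^n, so units of k = (mol/L)^(1-3)·s⁻¹ = (mol/L)⁻²·s⁻¹.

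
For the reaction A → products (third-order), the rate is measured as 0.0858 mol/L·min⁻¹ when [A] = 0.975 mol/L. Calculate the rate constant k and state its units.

0.09257 (mol/L)⁻²·min⁻¹

Step 1: rate = k[A]^3, so k = rate / [A]^3.
Step 2: k = 0.0858 / (0.975)^3 = 0.0858 / 0.9269.
Step 3: k = 0.09257 (mol/L)⁻²·min⁻¹.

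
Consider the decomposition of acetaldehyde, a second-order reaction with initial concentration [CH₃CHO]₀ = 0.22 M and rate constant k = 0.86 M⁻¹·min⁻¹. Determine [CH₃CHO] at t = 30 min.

0.03295 M

Step 1: For a second-order reaction: 1/[CH₃CHO] = 1/[CH₃CHO]₀ + kt
Step 2: 1/[CH₃CHO] = 1/0.22 + 0.86 × 30
Step 3: 1/[CH₃CHO] = 4.545 + 25.8 = 30.35
Step 4: [CH₃CHO] = 1/30.35 = 0.03295 M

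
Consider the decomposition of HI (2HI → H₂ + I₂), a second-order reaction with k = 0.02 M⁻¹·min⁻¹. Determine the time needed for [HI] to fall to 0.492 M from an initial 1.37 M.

65.13 min

Step 1: For second-order: t = (1/[HI] - 1/[HI]₀)/k
Step 2: t = (1/0.492 - 1/1.37)/0.02
Step 3: t = (2.033 - 0.7299)/0.02
Step 4: t = 1.303/0.02 = 65.13 min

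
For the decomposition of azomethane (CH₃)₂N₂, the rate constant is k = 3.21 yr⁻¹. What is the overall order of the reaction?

first order (1)

Step 1: The units of k for an nth-order reaction are (concentration)^(1-n)·(time)⁻¹.
Step 2: Here k has units yr⁻¹, so the concentration exponent is 0.
Step 3: 1 - n = 0 ⇒ n = 1. The reaction is first order.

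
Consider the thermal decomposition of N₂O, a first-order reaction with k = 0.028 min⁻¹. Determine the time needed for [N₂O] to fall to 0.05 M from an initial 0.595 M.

88.45 min

Step 1: For first-order: t = ln([N₂O]₀/[N₂O])/k
Step 2: t = ln(0.595/0.05)/0.028
Step 3: t = ln(11.9)/0.028
Step 4: t = 2.477/0.028 = 88.45 min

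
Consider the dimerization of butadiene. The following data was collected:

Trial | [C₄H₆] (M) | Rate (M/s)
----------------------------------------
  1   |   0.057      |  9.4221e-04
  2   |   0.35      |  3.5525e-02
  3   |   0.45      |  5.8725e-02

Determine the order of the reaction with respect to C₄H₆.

second order (2)

Step 1: Compare trials to find order n where rate₂/rate₁ = ([C₄H₆]₂/[C₄H₆]₁)^n
Step 2: rate₂/rate₁ = 3.5525e-02/9.4221e-04 = 37.7
Step 3: [C₄H₆]₂/[C₄H₆]₁ = 0.35/0.057 = 6.14
Step 4: n = ln(37.7)/ln(6.14) = 2.00 ≈ 2
Step 5: The reaction is second order in C₄H₆.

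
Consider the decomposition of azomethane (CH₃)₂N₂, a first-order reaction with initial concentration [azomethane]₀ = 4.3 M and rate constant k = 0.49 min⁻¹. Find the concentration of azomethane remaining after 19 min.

0.0003892 M

Step 1: For a first-order reaction: [azomethane] = [azomethane]₀ × e^(-kt)
Step 2: [azomethane] = 4.3 × e^(-0.49 × 19)
Step 3: [azomethane] = 4.3 × e^(-9.31)
Step 4: [azomethane] = 4.3 × 9.05145e-05 = 0.0003892 M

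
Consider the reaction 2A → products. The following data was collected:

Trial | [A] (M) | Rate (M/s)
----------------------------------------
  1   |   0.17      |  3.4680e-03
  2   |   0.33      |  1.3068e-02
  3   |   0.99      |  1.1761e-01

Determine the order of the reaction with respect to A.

second order (2)

Step 1: Compare trials to find order n where rate₂/rate₁ = ([A]₂/[A]₁)^n
Step 2: rate₂/rate₁ = 1.3068e-02/3.4680e-03 = 3.768
Step 3: [A]₂/[A]₁ = 0.33/0.17 = 1.941
Step 4: n = ln(3.768)/ln(1.941) = 2.00 ≈ 2
Step 5: The reaction is second order in A.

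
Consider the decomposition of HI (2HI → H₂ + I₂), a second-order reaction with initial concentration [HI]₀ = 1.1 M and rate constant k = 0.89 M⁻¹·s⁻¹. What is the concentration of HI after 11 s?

0.09347 M

Step 1: For a second-order reaction: 1/[HI] = 1/[HI]₀ + kt
Step 2: 1/[HI] = 1/1.1 + 0.89 × 11
Step 3: 1/[HI] = 0.9091 + 9.79 = 10.7
Step 4: [HI] = 1/10.7 = 0.09347 M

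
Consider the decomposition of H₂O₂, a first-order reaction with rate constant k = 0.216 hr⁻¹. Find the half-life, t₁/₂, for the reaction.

3.209 hr

Step 1: For a first-order reaction, t₁/₂ = ln(2)/k
Step 2: t₁/₂ = ln(2)/0.216
Step 3: t₁/₂ = 0.6931/0.216 = 3.209 hr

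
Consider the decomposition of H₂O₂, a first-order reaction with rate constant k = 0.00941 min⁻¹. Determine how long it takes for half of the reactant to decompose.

73.66 min

Step 1: For a first-order reaction, t₁/₂ = ln(2)/k
Step 2: t₁/₂ = ln(2)/0.00941
Step 3: t₁/₂ = 0.6931/0.00941 = 73.66 min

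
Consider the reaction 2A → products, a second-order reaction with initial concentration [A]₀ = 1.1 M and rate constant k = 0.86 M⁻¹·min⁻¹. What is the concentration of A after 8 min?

0.1284 M

Step 1: For a second-order reaction: 1/[A] = 1/[A]₀ + kt
Step 2: 1/[A] = 1/1.1 + 0.86 × 8
Step 3: 1/[A] = 0.9091 + 6.88 = 7.789
Step 4: [A] = 1/7.789 = 0.1284 M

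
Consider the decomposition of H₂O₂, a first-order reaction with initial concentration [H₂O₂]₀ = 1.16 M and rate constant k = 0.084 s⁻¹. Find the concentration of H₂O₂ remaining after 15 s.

0.329 M

Step 1: For a first-order reaction: [H₂O₂] = [H₂O₂]₀ × e^(-kt)
Step 2: [H₂O₂] = 1.16 × e^(-0.084 × 15)
Step 3: [H₂O₂] = 1.16 × e^(-1.26)
Step 4: [H₂O₂] = 1.16 × 0.283654 = 0.329 M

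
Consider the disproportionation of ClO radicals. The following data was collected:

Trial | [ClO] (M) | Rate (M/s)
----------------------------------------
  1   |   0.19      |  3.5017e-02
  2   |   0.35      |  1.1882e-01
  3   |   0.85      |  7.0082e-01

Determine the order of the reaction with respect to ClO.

second order (2)

Step 1: Compare trials to find order n where rate₂/rate₁ = ([ClO]₂/[ClO]₁)^n
Step 2: rate₂/rate₁ = 1.1882e-01/3.5017e-02 = 3.393
Step 3: [ClO]₂/[ClO]₁ = 0.35/0.19 = 1.842
Step 4: n = ln(3.393)/ln(1.842) = 2.00 ≈ 2
Step 5: The reaction is second order in ClO.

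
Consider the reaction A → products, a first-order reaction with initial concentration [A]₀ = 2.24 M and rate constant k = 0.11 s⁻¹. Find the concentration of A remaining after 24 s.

0.1598 M

Step 1: For a first-order reaction: [A] = [A]₀ × e^(-kt)
Step 2: [A] = 2.24 × e^(-0.11 × 24)
Step 3: [A] = 2.24 × e^(-2.64)
Step 4: [A] = 2.24 × 0.0713613 = 0.1598 M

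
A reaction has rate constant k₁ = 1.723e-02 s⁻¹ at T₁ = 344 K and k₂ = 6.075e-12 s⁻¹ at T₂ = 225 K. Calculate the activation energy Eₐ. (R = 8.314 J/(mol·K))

117.7 kJ/mol

Step 1: Use the two-temperature Arrhenius form: ln(k₂/k₁) = -Eₐ/R × (1/T₂ - 1/T₁)
Step 2: ln(k₂/k₁) = ln(6.075e-12/1.723e-02) = ln(3.52583e-10) = -21.7657
Step 3: 1/T₂ - 1/T₁ = 1/225 - 1/344 = 1.537468e-03 K⁻¹
Step 4: Eₐ = -R × ln(k₂/k₁) / (1/T₂ - 1/T₁) = -8.314 × -21.7657 / 1.537468e-03
Step 5: Eₐ = 1.1770e+05 J/mol = 117.7 kJ/mol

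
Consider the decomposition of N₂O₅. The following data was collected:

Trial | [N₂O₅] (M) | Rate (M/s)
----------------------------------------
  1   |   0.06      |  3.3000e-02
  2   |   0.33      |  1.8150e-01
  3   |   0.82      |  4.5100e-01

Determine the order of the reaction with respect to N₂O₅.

first order (1)

Step 1: Compare trials to find order n where rate₂/rate₁ = ([N₂O₅]₂/[N₂O₅]₁)^n
Step 2: rate₂/rate₁ = 1.8150e-01/3.3000e-02 = 5.5
Step 3: [N₂O₅]₂/[N₂O₅]₁ = 0.33/0.06 = 5.5
Step 4: n = ln(5.5)/ln(5.5) = 1.00 ≈ 1
Step 5: The reaction is first order in N₂O₅.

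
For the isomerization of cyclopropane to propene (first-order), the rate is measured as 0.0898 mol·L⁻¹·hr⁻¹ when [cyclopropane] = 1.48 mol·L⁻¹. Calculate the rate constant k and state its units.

0.06068 hr⁻¹

Step 1: rate = k[cyclopropane]^1, so k = rate / [cyclopropane]^1.
Step 2: k = 0.0898 / (1.48)^1 = 0.0898 / 1.48.
Step 3: k = 0.06068 hr⁻¹.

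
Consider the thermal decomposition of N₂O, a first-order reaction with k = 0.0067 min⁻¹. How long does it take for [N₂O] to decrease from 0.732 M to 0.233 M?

170.9 min

Step 1: For first-order: t = ln([N₂O]₀/[N₂O])/k
Step 2: t = ln(0.732/0.233)/0.0067
Step 3: t = ln(3.142)/0.0067
Step 4: t = 1.145/0.0067 = 170.9 min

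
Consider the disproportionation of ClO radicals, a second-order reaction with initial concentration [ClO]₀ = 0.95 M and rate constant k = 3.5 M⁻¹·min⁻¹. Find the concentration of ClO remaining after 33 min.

0.00858 M

Step 1: For a second-order reaction: 1/[ClO] = 1/[ClO]₀ + kt
Step 2: 1/[ClO] = 1/0.95 + 3.5 × 33
Step 3: 1/[ClO] = 1.053 + 115.5 = 116.6
Step 4: [ClO] = 1/116.6 = 0.00858 M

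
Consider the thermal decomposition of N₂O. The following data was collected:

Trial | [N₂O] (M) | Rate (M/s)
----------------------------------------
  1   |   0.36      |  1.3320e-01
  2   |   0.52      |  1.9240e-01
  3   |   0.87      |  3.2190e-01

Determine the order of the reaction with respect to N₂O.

first order (1)

Step 1: Compare trials to find order n where rate₂/rate₁ = ([N₂O]₂/[N₂O]₁)^n
Step 2: rate₂/rate₁ = 1.9240e-01/1.3320e-01 = 1.444
Step 3: [N₂O]₂/[N₂O]₁ = 0.52/0.36 = 1.444
Step 4: n = ln(1.444)/ln(1.444) = 1.00 ≈ 1
Step 5: The reaction is first order in N₂O.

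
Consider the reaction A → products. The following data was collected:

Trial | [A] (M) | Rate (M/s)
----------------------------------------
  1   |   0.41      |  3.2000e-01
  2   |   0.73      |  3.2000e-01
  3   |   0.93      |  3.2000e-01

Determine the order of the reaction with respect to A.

zeroth order (0)

Step 1: Compare trials - when concentration changes, rate stays constant.
Step 2: rate₂/rate₁ = 3.2000e-01/3.2000e-01 = 1
Step 3: [A]₂/[A]₁ = 0.73/0.41 = 1.78
Step 4: Since rate ratio ≈ (conc ratio)^0, the reaction is zeroth order.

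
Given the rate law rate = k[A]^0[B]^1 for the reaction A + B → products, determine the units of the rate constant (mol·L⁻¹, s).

s⁻¹

Step 1: Overall order = 0 + 1 = 1.
Step 2: rate has units mol·L⁻¹·s⁻¹; [A]^0[B]^1 has units (mol·L⁻¹)^1.
Step 3: k = rate/([A]^0[B]^1), so units of k = (mol·L⁻¹)^(1-1)·s⁻¹ = s⁻¹.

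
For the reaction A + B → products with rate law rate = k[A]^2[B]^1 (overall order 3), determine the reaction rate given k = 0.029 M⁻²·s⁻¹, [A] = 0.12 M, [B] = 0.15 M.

6.264e-05 M/s

Step 1: The rate law is rate = k[A]^2[B]^1, overall order = 2+1 = 3
Step 2: Substitute values: rate = 0.029 × (0.12)^2 × (0.15)^1
Step 3: rate = 0.029 × 0.0144 × 0.15 = 6.264e-05 M/s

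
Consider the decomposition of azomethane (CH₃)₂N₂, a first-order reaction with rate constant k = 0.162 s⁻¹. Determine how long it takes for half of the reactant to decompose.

4.279 s

Step 1: For a first-order reaction, t₁/₂ = ln(2)/k
Step 2: t₁/₂ = ln(2)/0.162
Step 3: t₁/₂ = 0.6931/0.162 = 4.279 s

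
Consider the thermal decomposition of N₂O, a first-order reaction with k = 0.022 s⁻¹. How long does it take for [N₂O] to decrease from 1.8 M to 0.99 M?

27.17 s

Step 1: For first-order: t = ln([N₂O]₀/[N₂O])/k
Step 2: t = ln(1.8/0.99)/0.022
Step 3: t = ln(1.818)/0.022
Step 4: t = 0.5978/0.022 = 27.17 s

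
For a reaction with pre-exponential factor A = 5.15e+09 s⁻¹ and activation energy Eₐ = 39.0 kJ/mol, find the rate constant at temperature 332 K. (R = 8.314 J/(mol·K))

3.76e+03 s⁻¹

Step 1: Use the Arrhenius equation: k = A × exp(-Eₐ/RT)
Step 2: Convert Eₐ to J/mol: 39.0 kJ/mol = 39000 J/mol
Step 3: Calculate the exponent: -Eₐ/(RT) = -39000/(8.314 × 332) = -14.12917
Step 4: k = 5.15e+09 × exp(-14.12917)
Step 5: k = 5.15e+09 × 7.30768e-07 = 3.7635e+03 s⁻¹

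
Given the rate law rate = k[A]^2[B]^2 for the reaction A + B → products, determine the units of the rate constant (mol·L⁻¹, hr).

(mol·L⁻¹)⁻³·hr⁻¹

Step 1: Overall order = 2 + 2 = 4.
Step 2: rate has units mol·L⁻¹·hr⁻¹; [A]^2[B]^2 has units (mol·L⁻¹)^4.
Step 3: k = rate/([A]^2[B]^2), so units of k = (mol·L⁻¹)^(1-4)·hr⁻¹ = (mol·L⁻¹)⁻³·hr⁻¹.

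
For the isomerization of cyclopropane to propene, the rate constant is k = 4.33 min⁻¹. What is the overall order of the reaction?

first order (1)

Step 1: The units of k for an nth-order reaction are (concentration)^(1-n)·(time)⁻¹.
Step 2: Here k has units min⁻¹, so the concentration exponent is 0.
Step 3: 1 - n = 0 ⇒ n = 1. The reaction is first order.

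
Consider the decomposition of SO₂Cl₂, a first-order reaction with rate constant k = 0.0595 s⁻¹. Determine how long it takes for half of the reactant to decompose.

11.65 s

Step 1: For a first-order reaction, t₁/₂ = ln(2)/k
Step 2: t₁/₂ = ln(2)/0.0595
Step 3: t₁/₂ = 0.6931/0.0595 = 11.65 s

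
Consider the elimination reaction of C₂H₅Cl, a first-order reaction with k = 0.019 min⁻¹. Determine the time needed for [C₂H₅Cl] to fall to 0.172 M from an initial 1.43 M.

111.5 min

Step 1: For first-order: t = ln([C₂H₅Cl]₀/[C₂H₅Cl])/k
Step 2: t = ln(1.43/0.172)/0.019
Step 3: t = ln(8.314)/0.019
Step 4: t = 2.118/0.019 = 111.5 min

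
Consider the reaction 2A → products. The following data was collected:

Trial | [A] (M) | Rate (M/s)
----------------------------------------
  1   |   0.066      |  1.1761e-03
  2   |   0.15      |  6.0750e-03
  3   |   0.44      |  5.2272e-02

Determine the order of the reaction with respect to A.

second order (2)

Step 1: Compare trials to find order n where rate₂/rate₁ = ([A]₂/[A]₁)^n
Step 2: rate₂/rate₁ = 6.0750e-03/1.1761e-03 = 5.165
Step 3: [A]₂/[A]₁ = 0.15/0.066 = 2.273
Step 4: n = ln(5.165)/ln(2.273) = 2.00 ≈ 2
Step 5: The reaction is second order in A.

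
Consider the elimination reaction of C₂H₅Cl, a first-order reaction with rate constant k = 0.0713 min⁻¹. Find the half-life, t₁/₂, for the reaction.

9.722 min

Step 1: For a first-order reaction, t₁/₂ = ln(2)/k
Step 2: t₁/₂ = ln(2)/0.0713
Step 3: t₁/₂ = 0.6931/0.0713 = 9.722 min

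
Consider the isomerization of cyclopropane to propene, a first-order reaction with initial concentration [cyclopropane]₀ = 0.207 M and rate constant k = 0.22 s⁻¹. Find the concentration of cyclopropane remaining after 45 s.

1.039e-05 M

Step 1: For a first-order reaction: [cyclopropane] = [cyclopropane]₀ × e^(-kt)
Step 2: [cyclopropane] = 0.207 × e^(-0.22 × 45)
Step 3: [cyclopropane] = 0.207 × e^(-9.9)
Step 4: [cyclopropane] = 0.207 × 5.01747e-05 = 1.039e-05 M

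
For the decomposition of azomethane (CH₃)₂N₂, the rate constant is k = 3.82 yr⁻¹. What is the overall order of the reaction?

first order (1)

Step 1: The units of k for an nth-order reaction are (concentration)^(1-n)·(time)⁻¹.
Step 2: Here k has units yr⁻¹, so the concentration exponent is 0.
Step 3: 1 - n = 0 ⇒ n = 1. The reaction is first order.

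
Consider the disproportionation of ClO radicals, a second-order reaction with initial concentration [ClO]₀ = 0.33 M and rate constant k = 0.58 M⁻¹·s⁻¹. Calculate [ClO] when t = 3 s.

0.2096 M

Step 1: For a second-order reaction: 1/[ClO] = 1/[ClO]₀ + kt
Step 2: 1/[ClO] = 1/0.33 + 0.58 × 3
Step 3: 1/[ClO] = 3.03 + 1.74 = 4.77
Step 4: [ClO] = 1/4.77 = 0.2096 M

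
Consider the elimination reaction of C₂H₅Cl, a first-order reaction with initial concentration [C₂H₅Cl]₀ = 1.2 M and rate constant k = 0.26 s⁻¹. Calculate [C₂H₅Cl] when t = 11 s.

0.06872 M

Step 1: For a first-order reaction: [C₂H₅Cl] = [C₂H₅Cl]₀ × e^(-kt)
Step 2: [C₂H₅Cl] = 1.2 × e^(-0.26 × 11)
Step 3: [C₂H₅Cl] = 1.2 × e^(-2.86)
Step 4: [C₂H₅Cl] = 1.2 × 0.0572688 = 0.06872 M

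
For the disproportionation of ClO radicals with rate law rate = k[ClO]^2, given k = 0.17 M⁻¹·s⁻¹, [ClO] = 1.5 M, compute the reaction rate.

0.3825 M/s

Step 1: Identify the rate law: rate = k[ClO]^2
Step 2: Substitute values: rate = 0.17 × (1.5)^2
Step 3: Calculate: rate = 0.17 × 2.25 = 0.3825 M/s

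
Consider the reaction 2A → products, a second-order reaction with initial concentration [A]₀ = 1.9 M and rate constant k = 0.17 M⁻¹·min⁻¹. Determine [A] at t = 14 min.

0.3441 M

Step 1: For a second-order reaction: 1/[A] = 1/[A]₀ + kt
Step 2: 1/[A] = 1/1.9 + 0.17 × 14
Step 3: 1/[A] = 0.5263 + 2.38 = 2.906
Step 4: [A] = 1/2.906 = 0.3441 M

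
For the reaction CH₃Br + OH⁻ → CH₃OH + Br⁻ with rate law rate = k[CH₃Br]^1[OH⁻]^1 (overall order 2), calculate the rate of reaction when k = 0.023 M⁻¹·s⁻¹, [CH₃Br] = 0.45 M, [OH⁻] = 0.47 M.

0.004864 M/s

Step 1: The rate law is rate = k[CH₃Br]^1[OH⁻]^1, overall order = 1+1 = 2
Step 2: Substitute values: rate = 0.023 × (0.45)^1 × (0.47)^1
Step 3: rate = 0.023 × 0.45 × 0.47 = 0.0048645 M/s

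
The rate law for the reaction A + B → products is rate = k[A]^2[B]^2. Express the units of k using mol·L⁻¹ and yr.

(mol·L⁻¹)⁻³·yr⁻¹

Step 1: Overall order = 2 + 2 = 4.
Step 2: rate has units mol·L⁻¹·yr⁻¹; [A]^2[B]^2 has units (mol·L⁻¹)^4.
Step 3: k = rate/([A]^2[B]^2), so units of k = (mol·L⁻¹)^(1-4)·yr⁻¹ = (mol·L⁻¹)⁻³·yr⁻¹.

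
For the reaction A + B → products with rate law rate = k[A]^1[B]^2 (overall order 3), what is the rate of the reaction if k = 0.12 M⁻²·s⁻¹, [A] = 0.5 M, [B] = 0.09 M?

0.000486 M/s

Step 1: The rate law is rate = k[A]^1[B]^2, overall order = 1+2 = 3
Step 2: Substitute values: rate = 0.12 × (0.5)^1 × (0.09)^2
Step 3: rate = 0.12 × 0.5 × 0.0081 = 0.000486 M/s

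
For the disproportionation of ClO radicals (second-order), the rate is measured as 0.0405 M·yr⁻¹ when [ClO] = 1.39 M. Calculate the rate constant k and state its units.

0.02096 M⁻¹·yr⁻¹

Step 1: rate = k[ClO]^2, so k = rate / [ClO]^2.
Step 2: k = 0.0405 / (1.39)^2 = 0.0405 / 1.932.
Step 3: k = 0.02096 M⁻¹·yr⁻¹.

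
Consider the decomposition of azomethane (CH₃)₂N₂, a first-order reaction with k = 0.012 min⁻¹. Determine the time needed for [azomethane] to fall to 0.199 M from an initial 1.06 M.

139.4 min

Step 1: For first-order: t = ln([azomethane]₀/[azomethane])/k
Step 2: t = ln(1.06/0.199)/0.012
Step 3: t = ln(5.327)/0.012
Step 4: t = 1.673/0.012 = 139.4 min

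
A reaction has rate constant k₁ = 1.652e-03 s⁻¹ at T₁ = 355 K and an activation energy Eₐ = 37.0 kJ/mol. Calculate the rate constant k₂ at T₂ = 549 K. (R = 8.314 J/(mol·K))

1.386e-01 s⁻¹

Step 1: Use the two-temperature Arrhenius form: ln(k₂/k₁) = -Eₐ/R × (1/T₂ - 1/T₁)
Step 2: Convert Eₐ to J/mol: 37.0 kJ/mol = 37000 J/mol
Step 3: 1/T₂ - 1/T₁ = 1/549 - 1/355 = -9.954078e-04 K⁻¹
Step 4: ln(k₂/k₁) = -37000/8.314 × -9.954078e-04 = 4.42989
Step 5: k₂ = k₁ × exp(4.42989) = 1.652e-03 × 8.39222e+01 = 1.386e-01 s⁻¹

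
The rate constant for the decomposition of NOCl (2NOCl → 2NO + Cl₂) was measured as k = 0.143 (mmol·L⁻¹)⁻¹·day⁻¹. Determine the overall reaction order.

second order (2)

Step 1: The units of k for an nth-order reaction are (concentration)^(1-n)·(time)⁻¹.
Step 2: Here k has units (mmol·L⁻¹)⁻¹·day⁻¹, so the concentration exponent is -1.
Step 3: 1 - n = -1 ⇒ n = 2. The reaction is second order.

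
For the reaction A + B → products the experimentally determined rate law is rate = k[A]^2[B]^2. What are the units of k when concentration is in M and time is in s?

M⁻³·s⁻¹

Step 1: Overall order = 2 + 2 = 4.
Step 2: rate has units M·s⁻¹; [A]^2[B]^2 has units M^4.
Step 3: k = rate/([A]^2[B]^2), so units of k = M^(1-4)·s⁻¹ = M⁻³·s⁻¹.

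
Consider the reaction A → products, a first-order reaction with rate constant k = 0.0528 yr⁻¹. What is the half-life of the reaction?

13.13 yr

Step 1: For a first-order reaction, t₁/₂ = ln(2)/k
Step 2: t₁/₂ = ln(2)/0.0528
Step 3: t₁/₂ = 0.6931/0.0528 = 13.13 yr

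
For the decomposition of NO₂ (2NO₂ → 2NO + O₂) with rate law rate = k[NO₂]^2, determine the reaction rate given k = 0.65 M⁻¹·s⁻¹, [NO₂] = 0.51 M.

0.1691 M/s

Step 1: Identify the rate law: rate = k[NO₂]^2
Step 2: Substitute values: rate = 0.65 × (0.51)^2
Step 3: Calculate: rate = 0.65 × 0.2601 = 0.169065 M/s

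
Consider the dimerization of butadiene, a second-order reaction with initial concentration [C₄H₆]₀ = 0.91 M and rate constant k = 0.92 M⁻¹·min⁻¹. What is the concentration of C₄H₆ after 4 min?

0.2093 M

Step 1: For a second-order reaction: 1/[C₄H₆] = 1/[C₄H₆]₀ + kt
Step 2: 1/[C₄H₆] = 1/0.91 + 0.92 × 4
Step 3: 1/[C₄H₆] = 1.099 + 3.68 = 4.779
Step 4: [C₄H₆] = 1/4.779 = 0.2093 M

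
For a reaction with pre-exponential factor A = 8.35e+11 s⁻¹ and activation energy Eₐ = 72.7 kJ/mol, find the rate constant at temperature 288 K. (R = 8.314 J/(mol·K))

5.44e-02 s⁻¹

Step 1: Use the Arrhenius equation: k = A × exp(-Eₐ/RT)
Step 2: Convert Eₐ to J/mol: 72.7 kJ/mol = 72700 J/mol
Step 3: Calculate the exponent: -Eₐ/(RT) = -72700/(8.314 × 288) = -30.36211
Step 4: k = 8.35e+11 × exp(-30.36211)
Step 5: k = 8.35e+11 × 6.51483e-14 = 5.4399e-02 s⁻¹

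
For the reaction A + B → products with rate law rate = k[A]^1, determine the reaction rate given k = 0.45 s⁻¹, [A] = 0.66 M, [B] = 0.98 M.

0.297 M/s

Step 1: The rate law is rate = k[A]^1
Step 2: Note that the rate does not depend on [B] (zero order in B).
Step 3: rate = 0.45 × (0.66)^1 = 0.297 M/s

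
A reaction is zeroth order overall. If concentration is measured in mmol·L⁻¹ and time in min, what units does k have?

mmol·L⁻¹·min⁻¹

Step 1: For overall order n, rate = k × (concentration)^n.
Step 2: Rate has units mmol·L⁻¹·min⁻¹; concentration term has units (mmol·L⁻¹)^0.
Step 3: k = rate / (concentration)^n, so units of k = (mmol·L⁻¹)^(1-0)·min⁻¹ = mmol·L⁻¹·min⁻¹.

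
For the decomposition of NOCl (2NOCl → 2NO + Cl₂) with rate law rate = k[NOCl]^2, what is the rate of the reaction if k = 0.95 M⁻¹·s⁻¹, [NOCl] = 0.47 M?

0.2099 M/s

Step 1: Identify the rate law: rate = k[NOCl]^2
Step 2: Substitute values: rate = 0.95 × (0.47)^2
Step 3: Calculate: rate = 0.95 × 0.2209 = 0.209855 M/s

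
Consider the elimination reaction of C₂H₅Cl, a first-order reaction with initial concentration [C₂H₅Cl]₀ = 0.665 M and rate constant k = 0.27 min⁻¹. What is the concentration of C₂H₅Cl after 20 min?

0.003004 M

Step 1: For a first-order reaction: [C₂H₅Cl] = [C₂H₅Cl]₀ × e^(-kt)
Step 2: [C₂H₅Cl] = 0.665 × e^(-0.27 × 20)
Step 3: [C₂H₅Cl] = 0.665 × e^(-5.4)
Step 4: [C₂H₅Cl] = 0.665 × 0.00451658 = 0.003004 M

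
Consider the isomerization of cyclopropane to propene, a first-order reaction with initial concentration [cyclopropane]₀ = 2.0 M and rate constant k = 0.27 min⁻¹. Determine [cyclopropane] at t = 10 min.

0.1344 M

Step 1: For a first-order reaction: [cyclopropane] = [cyclopropane]₀ × e^(-kt)
Step 2: [cyclopropane] = 2.0 × e^(-0.27 × 10)
Step 3: [cyclopropane] = 2.0 × e^(-2.7)
Step 4: [cyclopropane] = 2.0 × 0.0672055 = 0.1344 M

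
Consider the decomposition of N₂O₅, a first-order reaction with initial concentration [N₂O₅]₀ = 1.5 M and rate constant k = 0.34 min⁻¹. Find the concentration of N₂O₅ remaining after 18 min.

0.003298 M

Step 1: For a first-order reaction: [N₂O₅] = [N₂O₅]₀ × e^(-kt)
Step 2: [N₂O₅] = 1.5 × e^(-0.34 × 18)
Step 3: [N₂O₅] = 1.5 × e^(-6.12)
Step 4: [N₂O₅] = 1.5 × 0.00219846 = 0.003298 M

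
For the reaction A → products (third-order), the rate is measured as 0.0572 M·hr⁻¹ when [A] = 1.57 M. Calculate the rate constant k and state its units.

0.01478 M⁻²·hr⁻¹

Step 1: rate = k[A]^3, so k = rate / [A]^3.
Step 2: k = 0.0572 / (1.57)^3 = 0.0572 / 3.87.
Step 3: k = 0.01478 M⁻²·hr⁻¹.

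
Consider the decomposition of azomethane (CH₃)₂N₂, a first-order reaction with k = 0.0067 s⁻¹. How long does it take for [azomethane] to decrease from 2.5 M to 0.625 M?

206.9 s

Step 1: For first-order: t = ln([azomethane]₀/[azomethane])/k
Step 2: t = ln(2.5/0.625)/0.0067
Step 3: t = ln(4)/0.0067
Step 4: t = 1.386/0.0067 = 206.9 s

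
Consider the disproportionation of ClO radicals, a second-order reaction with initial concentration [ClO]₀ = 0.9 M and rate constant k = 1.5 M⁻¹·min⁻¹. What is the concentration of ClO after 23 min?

0.02808 M

Step 1: For a second-order reaction: 1/[ClO] = 1/[ClO]₀ + kt
Step 2: 1/[ClO] = 1/0.9 + 1.5 × 23
Step 3: 1/[ClO] = 1.111 + 34.5 = 35.61
Step 4: [ClO] = 1/35.61 = 0.02808 M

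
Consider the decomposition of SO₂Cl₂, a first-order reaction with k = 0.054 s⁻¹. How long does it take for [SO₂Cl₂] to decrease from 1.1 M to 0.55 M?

12.84 s

Step 1: For first-order: t = ln([SO₂Cl₂]₀/[SO₂Cl₂])/k
Step 2: t = ln(1.1/0.55)/0.054
Step 3: t = ln(2)/0.054
Step 4: t = 0.6931/0.054 = 12.84 s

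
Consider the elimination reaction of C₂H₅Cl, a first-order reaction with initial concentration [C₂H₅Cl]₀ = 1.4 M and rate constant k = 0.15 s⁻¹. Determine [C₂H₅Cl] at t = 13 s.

0.1992 M

Step 1: For a first-order reaction: [C₂H₅Cl] = [C₂H₅Cl]₀ × e^(-kt)
Step 2: [C₂H₅Cl] = 1.4 × e^(-0.15 × 13)
Step 3: [C₂H₅Cl] = 1.4 × e^(-1.95)
Step 4: [C₂H₅Cl] = 1.4 × 0.142274 = 0.1992 M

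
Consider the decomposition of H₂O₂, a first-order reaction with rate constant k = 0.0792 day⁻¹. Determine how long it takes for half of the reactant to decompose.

8.752 day

Step 1: For a first-order reaction, t₁/₂ = ln(2)/k
Step 2: t₁/₂ = ln(2)/0.0792
Step 3: t₁/₂ = 0.6931/0.0792 = 8.752 day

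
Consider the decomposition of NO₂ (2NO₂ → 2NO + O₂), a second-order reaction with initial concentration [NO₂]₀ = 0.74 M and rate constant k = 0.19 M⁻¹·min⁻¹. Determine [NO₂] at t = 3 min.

0.5205 M

Step 1: For a second-order reaction: 1/[NO₂] = 1/[NO₂]₀ + kt
Step 2: 1/[NO₂] = 1/0.74 + 0.19 × 3
Step 3: 1/[NO₂] = 1.351 + 0.57 = 1.921
Step 4: [NO₂] = 1/1.921 = 0.5205 M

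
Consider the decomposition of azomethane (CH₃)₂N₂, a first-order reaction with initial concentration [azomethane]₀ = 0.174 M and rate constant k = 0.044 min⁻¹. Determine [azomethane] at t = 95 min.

0.002662 M

Step 1: For a first-order reaction: [azomethane] = [azomethane]₀ × e^(-kt)
Step 2: [azomethane] = 0.174 × e^(-0.044 × 95)
Step 3: [azomethane] = 0.174 × e^(-4.18)
Step 4: [azomethane] = 0.174 × 0.0152985 = 0.002662 M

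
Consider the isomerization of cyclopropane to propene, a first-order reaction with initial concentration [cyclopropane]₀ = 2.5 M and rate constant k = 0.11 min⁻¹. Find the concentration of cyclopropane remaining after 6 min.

1.292 M

Step 1: For a first-order reaction: [cyclopropane] = [cyclopropane]₀ × e^(-kt)
Step 2: [cyclopropane] = 2.5 × e^(-0.11 × 6)
Step 3: [cyclopropane] = 2.5 × e^(-0.66)
Step 4: [cyclopropane] = 2.5 × 0.516851 = 1.292 M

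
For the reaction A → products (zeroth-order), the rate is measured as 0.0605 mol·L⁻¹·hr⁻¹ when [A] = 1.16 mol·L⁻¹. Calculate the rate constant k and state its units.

0.0605 mol·L⁻¹·hr⁻¹

Step 1: For a zeroth-order reaction, rate = k (independent of concentration).
Step 2: k = rate = 0.0605 mol·L⁻¹·hr⁻¹.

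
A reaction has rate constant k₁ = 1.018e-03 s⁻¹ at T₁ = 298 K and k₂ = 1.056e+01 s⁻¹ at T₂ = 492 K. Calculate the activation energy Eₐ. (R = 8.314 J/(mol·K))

58.1 kJ/mol

Step 1: Use the two-temperature Arrhenius form: ln(k₂/k₁) = -Eₐ/R × (1/T₂ - 1/T₁)
Step 2: ln(k₂/k₁) = ln(1.056e+01/1.018e-03) = ln(10373.3) = 9.24699
Step 3: 1/T₂ - 1/T₁ = 1/492 - 1/298 = -1.323184e-03 K⁻¹
Step 4: Eₐ = -R × ln(k₂/k₁) / (1/T₂ - 1/T₁) = -8.314 × 9.24699 / -1.323184e-03
Step 5: Eₐ = 5.8102e+04 J/mol = 58.1 kJ/mol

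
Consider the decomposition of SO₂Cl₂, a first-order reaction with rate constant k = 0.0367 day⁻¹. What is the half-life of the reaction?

18.89 day

Step 1: For a first-order reaction, t₁/₂ = ln(2)/k
Step 2: t₁/₂ = ln(2)/0.0367
Step 3: t₁/₂ = 0.6931/0.0367 = 18.89 day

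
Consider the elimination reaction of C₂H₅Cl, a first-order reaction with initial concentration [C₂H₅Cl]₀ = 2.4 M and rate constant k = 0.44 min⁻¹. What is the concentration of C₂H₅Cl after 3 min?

0.6411 M

Step 1: For a first-order reaction: [C₂H₅Cl] = [C₂H₅Cl]₀ × e^(-kt)
Step 2: [C₂H₅Cl] = 2.4 × e^(-0.44 × 3)
Step 3: [C₂H₅Cl] = 2.4 × e^(-1.32)
Step 4: [C₂H₅Cl] = 2.4 × 0.267135 = 0.6411 M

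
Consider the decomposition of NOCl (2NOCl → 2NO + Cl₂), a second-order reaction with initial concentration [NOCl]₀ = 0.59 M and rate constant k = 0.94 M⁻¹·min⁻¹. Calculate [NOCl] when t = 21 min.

0.04665 M

Step 1: For a second-order reaction: 1/[NOCl] = 1/[NOCl]₀ + kt
Step 2: 1/[NOCl] = 1/0.59 + 0.94 × 21
Step 3: 1/[NOCl] = 1.695 + 19.74 = 21.43
Step 4: [NOCl] = 1/21.43 = 0.04665 M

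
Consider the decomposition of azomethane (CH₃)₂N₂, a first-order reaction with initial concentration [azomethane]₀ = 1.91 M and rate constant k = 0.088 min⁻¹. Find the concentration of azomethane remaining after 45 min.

0.03641 M

Step 1: For a first-order reaction: [azomethane] = [azomethane]₀ × e^(-kt)
Step 2: [azomethane] = 1.91 × e^(-0.088 × 45)
Step 3: [azomethane] = 1.91 × e^(-3.96)
Step 4: [azomethane] = 1.91 × 0.0190631 = 0.03641 M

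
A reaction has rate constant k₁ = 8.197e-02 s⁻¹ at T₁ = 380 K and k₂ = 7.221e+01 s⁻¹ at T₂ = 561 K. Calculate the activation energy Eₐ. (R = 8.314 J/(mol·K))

66.4 kJ/mol

Step 1: Use the two-temperature Arrhenius form: ln(k₂/k₁) = -Eₐ/R × (1/T₂ - 1/T₁)
Step 2: ln(k₂/k₁) = ln(7.221e+01/8.197e-02) = ln(880.932) = 6.78098
Step 3: 1/T₂ - 1/T₁ = 1/561 - 1/380 = -8.490478e-04 K⁻¹
Step 4: Eₐ = -R × ln(k₂/k₁) / (1/T₂ - 1/T₁) = -8.314 × 6.78098 / -8.490478e-04
Step 5: Eₐ = 6.6400e+04 J/mol = 66.4 kJ/mol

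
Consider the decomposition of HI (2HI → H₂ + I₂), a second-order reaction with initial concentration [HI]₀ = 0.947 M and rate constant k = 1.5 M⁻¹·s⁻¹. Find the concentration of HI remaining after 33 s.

0.01978 M

Step 1: For a second-order reaction: 1/[HI] = 1/[HI]₀ + kt
Step 2: 1/[HI] = 1/0.947 + 1.5 × 33
Step 3: 1/[HI] = 1.056 + 49.5 = 50.56
Step 4: [HI] = 1/50.56 = 0.01978 M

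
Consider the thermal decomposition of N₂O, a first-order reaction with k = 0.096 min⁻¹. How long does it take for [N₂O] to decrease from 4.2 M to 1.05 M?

14.44 min

Step 1: For first-order: t = ln([N₂O]₀/[N₂O])/k
Step 2: t = ln(4.2/1.05)/0.096
Step 3: t = ln(4)/0.096
Step 4: t = 1.386/0.096 = 14.44 min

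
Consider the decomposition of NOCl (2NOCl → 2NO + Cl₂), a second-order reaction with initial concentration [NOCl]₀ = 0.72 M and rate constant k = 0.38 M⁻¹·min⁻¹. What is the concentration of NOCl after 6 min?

0.2726 M

Step 1: For a second-order reaction: 1/[NOCl] = 1/[NOCl]₀ + kt
Step 2: 1/[NOCl] = 1/0.72 + 0.38 × 6
Step 3: 1/[NOCl] = 1.389 + 2.28 = 3.669
Step 4: [NOCl] = 1/3.669 = 0.2726 M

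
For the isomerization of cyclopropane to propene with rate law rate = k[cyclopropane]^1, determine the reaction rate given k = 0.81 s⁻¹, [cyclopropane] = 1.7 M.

1.377 M/s

Step 1: Identify the rate law: rate = k[cyclopropane]^1
Step 2: Substitute values: rate = 0.81 × (1.7)^1
Step 3: Calculate: rate = 0.81 × 1.7 = 1.377 M/s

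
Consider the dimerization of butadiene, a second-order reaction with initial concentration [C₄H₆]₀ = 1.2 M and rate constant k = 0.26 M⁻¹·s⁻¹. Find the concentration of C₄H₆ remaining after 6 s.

0.4178 M

Step 1: For a second-order reaction: 1/[C₄H₆] = 1/[C₄H₆]₀ + kt
Step 2: 1/[C₄H₆] = 1/1.2 + 0.26 × 6
Step 3: 1/[C₄H₆] = 0.8333 + 1.56 = 2.393
Step 4: [C₄H₆] = 1/2.393 = 0.4178 M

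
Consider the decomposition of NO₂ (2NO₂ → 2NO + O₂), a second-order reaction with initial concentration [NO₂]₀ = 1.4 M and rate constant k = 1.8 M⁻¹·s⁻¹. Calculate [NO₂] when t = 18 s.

0.0302 M

Step 1: For a second-order reaction: 1/[NO₂] = 1/[NO₂]₀ + kt
Step 2: 1/[NO₂] = 1/1.4 + 1.8 × 18
Step 3: 1/[NO₂] = 0.7143 + 32.4 = 33.11
Step 4: [NO₂] = 1/33.11 = 0.0302 M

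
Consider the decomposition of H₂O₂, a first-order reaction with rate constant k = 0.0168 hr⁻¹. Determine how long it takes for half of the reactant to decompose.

41.26 hr

Step 1: For a first-order reaction, t₁/₂ = ln(2)/k
Step 2: t₁/₂ = ln(2)/0.0168
Step 3: t₁/₂ = 0.6931/0.0168 = 41.26 hr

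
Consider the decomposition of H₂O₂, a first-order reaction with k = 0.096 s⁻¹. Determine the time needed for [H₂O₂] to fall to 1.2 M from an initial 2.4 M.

7.22 s

Step 1: For first-order: t = ln([H₂O₂]₀/[H₂O₂])/k
Step 2: t = ln(2.4/1.2)/0.096
Step 3: t = ln(2)/0.096
Step 4: t = 0.6931/0.096 = 7.22 s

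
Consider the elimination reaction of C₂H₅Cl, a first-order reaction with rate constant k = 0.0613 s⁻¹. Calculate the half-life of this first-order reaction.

11.31 s

Step 1: For a first-order reaction, t₁/₂ = ln(2)/k
Step 2: t₁/₂ = ln(2)/0.0613
Step 3: t₁/₂ = 0.6931/0.0613 = 11.31 s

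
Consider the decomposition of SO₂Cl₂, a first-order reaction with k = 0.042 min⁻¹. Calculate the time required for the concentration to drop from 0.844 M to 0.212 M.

32.89 min

Step 1: For first-order: t = ln([SO₂Cl₂]₀/[SO₂Cl₂])/k
Step 2: t = ln(0.844/0.212)/0.042
Step 3: t = ln(3.981)/0.042
Step 4: t = 1.382/0.042 = 32.89 min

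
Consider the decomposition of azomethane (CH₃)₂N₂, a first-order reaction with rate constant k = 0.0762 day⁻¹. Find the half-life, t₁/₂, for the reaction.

9.096 day

Step 1: For a first-order reaction, t₁/₂ = ln(2)/k
Step 2: t₁/₂ = ln(2)/0.0762
Step 3: t₁/₂ = 0.6931/0.0762 = 9.096 day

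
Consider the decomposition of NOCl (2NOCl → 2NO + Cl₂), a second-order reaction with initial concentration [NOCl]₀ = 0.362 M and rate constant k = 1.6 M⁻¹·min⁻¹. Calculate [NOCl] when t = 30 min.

0.0197 M

Step 1: For a second-order reaction: 1/[NOCl] = 1/[NOCl]₀ + kt
Step 2: 1/[NOCl] = 1/0.362 + 1.6 × 30
Step 3: 1/[NOCl] = 2.762 + 48 = 50.76
Step 4: [NOCl] = 1/50.76 = 0.0197 M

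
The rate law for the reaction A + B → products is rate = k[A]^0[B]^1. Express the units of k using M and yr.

yr⁻¹

Step 1: Overall order = 0 + 1 = 1.
Step 2: rate has units M·yr⁻¹; [A]^0[B]^1 has units M^1.
Step 3: k = rate/([A]^0[B]^1), so units of k = M^(1-1)·yr⁻¹ = yr⁻¹.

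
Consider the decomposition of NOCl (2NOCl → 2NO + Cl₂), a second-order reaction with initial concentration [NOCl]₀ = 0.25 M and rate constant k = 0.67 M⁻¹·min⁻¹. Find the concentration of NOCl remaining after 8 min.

0.1068 M

Step 1: For a second-order reaction: 1/[NOCl] = 1/[NOCl]₀ + kt
Step 2: 1/[NOCl] = 1/0.25 + 0.67 × 8
Step 3: 1/[NOCl] = 4 + 5.36 = 9.36
Step 4: [NOCl] = 1/9.36 = 0.1068 M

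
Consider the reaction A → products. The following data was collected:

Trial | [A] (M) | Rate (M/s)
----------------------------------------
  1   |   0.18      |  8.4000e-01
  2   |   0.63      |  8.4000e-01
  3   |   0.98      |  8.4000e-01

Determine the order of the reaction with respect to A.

zeroth order (0)

Step 1: Compare trials - when concentration changes, rate stays constant.
Step 2: rate₂/rate₁ = 8.4000e-01/8.4000e-01 = 1
Step 3: [A]₂/[A]₁ = 0.63/0.18 = 3.5
Step 4: Since rate ratio ≈ (conc ratio)^0, the reaction is zeroth order.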